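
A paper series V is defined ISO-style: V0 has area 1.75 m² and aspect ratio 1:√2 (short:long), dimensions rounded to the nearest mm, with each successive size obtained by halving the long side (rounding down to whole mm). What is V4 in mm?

278 × 393 mm

Let V0's short side be w mm. w · w√2 = 1.75 m² = 1,750,000 mm², so w ≈ 1112.4 mm and w√2 ≈ 1573.2 mm → V0 = 1112 × 1573 mm.
V1: ⌊1573/2⌋ × 1112 = 786 × 1112 mm
V2: ⌊1112/2⌋ × 786 = 556 × 786 mm
V3: ⌊786/2⌋ × 556 = 393 × 556 mm
V4: ⌊556/2⌋ × 393 = 278 × 393 mm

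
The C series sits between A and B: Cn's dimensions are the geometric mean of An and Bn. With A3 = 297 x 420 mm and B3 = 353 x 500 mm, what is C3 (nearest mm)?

Short side: √(297 · 353) = √104841 ≈ 323.8 → 324 mm
Long side: √(420 · 500) = √210000 ≈ 458.3 → 458 mm

324 × 458 mm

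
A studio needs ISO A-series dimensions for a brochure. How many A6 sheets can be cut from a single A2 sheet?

16

Each ISO step halves the sheet: 1 × A2 → 2 × A3 → 4 × A4 → 8 × A5 → …
From A2 to A6 is 4 halving steps: 2^4 = 16.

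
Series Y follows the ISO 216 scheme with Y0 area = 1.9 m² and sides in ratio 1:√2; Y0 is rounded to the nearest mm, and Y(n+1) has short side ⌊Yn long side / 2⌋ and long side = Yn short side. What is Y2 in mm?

579 × 819 mm

Let Y0's short side be w mm. w · w√2 = 1.9 m² = 1,900,000 mm², so w ≈ 1159.1 mm and w√2 ≈ 1639.2 mm → Y0 = 1159 × 1639 mm.
Y1: ⌊1639/2⌋ × 1159 = 819 × 1159 mm
Y2: ⌊1159/2⌋ × 819 = 579 × 819 mm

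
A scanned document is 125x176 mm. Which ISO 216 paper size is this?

Aspect ratio 176/125 ≈ 1.408 — close to the ISO √2 ≈ 1.414.
In the B-series (B0 = 1000 × 1414 mm): B6 = 125 × 176 mm.

B6 (125 × 176 mm)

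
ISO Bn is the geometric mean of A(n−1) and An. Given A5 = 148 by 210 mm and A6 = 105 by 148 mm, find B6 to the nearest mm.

Short side: √(148 · 105) = √15540 ≈ 124.7 → 125 mm
Long side: √(210 · 148) = √31080 ≈ 176.3 → 176 mm

125 × 176 mm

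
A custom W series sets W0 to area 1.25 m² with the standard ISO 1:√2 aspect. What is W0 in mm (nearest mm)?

940 × 1330 mm

Let the short side be w mm. Then w · w√2 = 1.25 m² = 1,250,000 mm².
w² = 1,250,000/√2, so w ≈ 940.2 mm; long side = w√2 ≈ 1329.6 mm.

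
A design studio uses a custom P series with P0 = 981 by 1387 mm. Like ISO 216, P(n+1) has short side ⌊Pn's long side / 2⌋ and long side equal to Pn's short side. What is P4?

245 × 346 mm

P1: ⌊1387/2⌋ × 981 = 693 × 981 mm
P2: ⌊981/2⌋ × 693 = 490 × 693 mm
P3: ⌊693/2⌋ × 490 = 346 × 490 mm
P4: ⌊490/2⌋ × 346 = 245 × 346 mm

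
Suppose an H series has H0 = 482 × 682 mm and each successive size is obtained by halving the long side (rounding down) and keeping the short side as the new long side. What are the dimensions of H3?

170 × 241 mm

H1: ⌊682/2⌋ × 482 = 341 × 482 mm
H2: ⌊482/2⌋ × 341 = 241 × 341 mm
H3: ⌊341/2⌋ × 241 = 170 × 241 mm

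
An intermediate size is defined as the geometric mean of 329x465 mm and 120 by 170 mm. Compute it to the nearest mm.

Short side: √(329 · 120) = √39480 ≈ 198.7 → 199 mm
Long side: √(465 · 170) = √79050 ≈ 281.2 → 281 mm

199 × 281 mm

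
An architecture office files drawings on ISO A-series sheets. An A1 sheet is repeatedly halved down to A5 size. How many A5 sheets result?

Each ISO step halves the sheet: 1 × A1 → 2 × A2 → 4 × A3 → 8 × A4 → …
From A1 to A5 is 4 halving steps: 2^4 = 16.

16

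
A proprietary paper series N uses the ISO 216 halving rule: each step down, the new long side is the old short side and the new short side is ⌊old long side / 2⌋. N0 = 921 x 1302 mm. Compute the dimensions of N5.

162 × 230 mm

N1: ⌊1302/2⌋ × 921 = 651 × 921 mm
N2: ⌊921/2⌋ × 651 = 460 × 651 mm
N3: ⌊651/2⌋ × 460 = 325 × 460 mm
N4: ⌊460/2⌋ × 325 = 230 × 325 mm
N5: ⌊325/2⌋ × 230 = 162 × 230 mm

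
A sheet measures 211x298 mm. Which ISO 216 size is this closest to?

Aspect ratio 298/211 ≈ 1.412 — close to the ISO √2 ≈ 1.414.
In the A-series (A0 area = 1 m²): A4 = 210 × 297 mm.
Off by 2 mm total — nearest standard size.

A4 (210 × 297 mm)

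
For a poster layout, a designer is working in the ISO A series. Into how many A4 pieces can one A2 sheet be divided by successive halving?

4

A2 = 420 × 594 mm; A4 = 210 × 297 mm.
Each halving step doubles the count; 2 steps from A2 to A4.
2^2 = 4.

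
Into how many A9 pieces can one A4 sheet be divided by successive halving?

32

A4 = 210 × 297 mm; A9 = 37 × 52 mm.
Each halving step doubles the count; 5 steps from A4 to A9.
2^5 = 32.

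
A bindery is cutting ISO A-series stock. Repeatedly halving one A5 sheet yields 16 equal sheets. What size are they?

16 = 2^4, so 4 halving steps.
A5 → A6 → … → A9 after 4 steps.

A9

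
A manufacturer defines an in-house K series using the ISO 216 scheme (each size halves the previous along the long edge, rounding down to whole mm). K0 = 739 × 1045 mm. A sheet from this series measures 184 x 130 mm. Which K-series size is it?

K5

K0: 739 × 1045 mm
K1: 522 × 739 mm
K2: 369 × 522 mm
K3: 261 × 369 mm
K4: 184 × 261 mm
K5: 130 × 184 mm
K6: 92 × 130 mm
→ matches K5.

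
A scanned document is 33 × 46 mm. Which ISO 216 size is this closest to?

B10 (31 × 44 mm)

Aspect ratio 46/33 ≈ 1.394 (ISO target is √2 ≈ 1.414).
In the B-series (B0 = 1000 × 1414 mm): B10 = 31 × 44 mm.
Off by 4 mm total — nearest standard size.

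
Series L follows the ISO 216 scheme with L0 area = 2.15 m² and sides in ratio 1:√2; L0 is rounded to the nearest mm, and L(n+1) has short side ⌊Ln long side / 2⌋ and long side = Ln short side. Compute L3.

Let L0's short side be w mm. w · w√2 = 2.15 m² = 2,150,000 mm², so w ≈ 1233.0 mm and w√2 ≈ 1743.7 mm → L0 = 1233 × 1744 mm.
L1: ⌊1744/2⌋ × 1233 = 872 × 1233 mm
L2: ⌊1233/2⌋ × 872 = 616 × 872 mm
L3: ⌊872/2⌋ × 616 = 436 × 616 mm

436 × 616 mm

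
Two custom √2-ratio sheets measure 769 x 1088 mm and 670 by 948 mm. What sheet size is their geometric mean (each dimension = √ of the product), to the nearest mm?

718 × 1016 mm

Short side: √(769 · 670) = √515230 ≈ 717.8 → 718 mm
Long side: √(1088 · 948) = √1031424 ≈ 1015.6 → 1016 mm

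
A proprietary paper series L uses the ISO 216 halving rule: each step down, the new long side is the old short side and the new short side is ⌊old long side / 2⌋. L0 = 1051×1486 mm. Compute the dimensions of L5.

L1 = 743 × 1051 mm (from L0 by 1 halving).
L2: ⌊1051/2⌋ × 743 = 525 × 743 mm
L3: ⌊743/2⌋ × 525 = 371 × 525 mm
L4: ⌊525/2⌋ × 371 = 262 × 371 mm
L5: ⌊371/2⌋ × 262 = 185 × 262 mm

185 × 262 mm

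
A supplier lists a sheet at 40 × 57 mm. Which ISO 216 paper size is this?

Aspect ratio 57/40 ≈ 1.425 — close to the ISO √2 ≈ 1.414.
In the C-series (envelope sizes, between A and B): C9 = 40 × 57 mm.

C9 (40 × 57 mm)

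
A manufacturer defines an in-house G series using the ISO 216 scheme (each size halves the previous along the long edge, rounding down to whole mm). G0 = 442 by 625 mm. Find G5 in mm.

78 × 110 mm

G1: ⌊625/2⌋ × 442 = 312 × 442 mm
G2: ⌊442/2⌋ × 312 = 221 × 312 mm
G3: ⌊312/2⌋ × 221 = 156 × 221 mm
G4: ⌊221/2⌋ × 156 = 110 × 156 mm
G5: ⌊156/2⌋ × 110 = 78 × 110 mm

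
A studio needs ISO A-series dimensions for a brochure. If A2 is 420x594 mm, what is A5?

148 × 210 mm

A3: ⌊594/2⌋ × 420 = 297 × 420 mm
A4: ⌊420/2⌋ × 297 = 210 × 297 mm
A5: ⌊297/2⌋ × 210 = 148 × 210 mm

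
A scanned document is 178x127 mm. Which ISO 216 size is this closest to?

B6 (125 × 176 mm)

Aspect ratio 178/127 ≈ 1.402 — close to the ISO √2 ≈ 1.414.
In the B-series (B0 = 1000 × 1414 mm): B6 = 125 × 176 mm.
Off by 4 mm total — nearest standard size.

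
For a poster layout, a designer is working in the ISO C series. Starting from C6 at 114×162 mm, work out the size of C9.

40 × 57 mm

C7: ⌊162/2⌋ × 114 = 81 × 114 mm
C8: ⌊114/2⌋ × 81 = 57 × 81 mm
C9: ⌊81/2⌋ × 57 = 40 × 57 mm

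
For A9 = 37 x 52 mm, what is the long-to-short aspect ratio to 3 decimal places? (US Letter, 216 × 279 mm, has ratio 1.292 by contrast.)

1.405

52 / 37 = 1.405
ISO 216 targets √2 ≈ 1.414; the -0.009 deviation is from mm rounding.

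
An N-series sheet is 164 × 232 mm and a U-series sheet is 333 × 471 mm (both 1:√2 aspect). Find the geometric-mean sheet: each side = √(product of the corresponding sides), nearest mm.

234 × 331 mm

Short side: √(164 · 333) = √54612 ≈ 233.7 → 234 mm
Long side: √(232 · 471) = √109272 ≈ 330.6 → 331 mm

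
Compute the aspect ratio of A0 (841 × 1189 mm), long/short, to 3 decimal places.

1189 / 841 = 1.414
Matches √2 ≈ 1.414 — the ISO 216 defining ratio.

1.414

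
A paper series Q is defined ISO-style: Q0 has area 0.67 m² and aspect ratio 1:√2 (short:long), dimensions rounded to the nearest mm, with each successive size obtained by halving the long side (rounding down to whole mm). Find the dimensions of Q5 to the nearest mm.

121 × 172 mm

Let Q0's short side be w mm. w · w√2 = 0.67 m² = 670,000 mm², so w ≈ 688.3 mm and w√2 ≈ 973.4 mm → Q0 = 688 × 973 mm.
Q1: ⌊973/2⌋ × 688 = 486 × 688 mm
Q2: ⌊688/2⌋ × 486 = 344 × 486 mm
Q3: ⌊486/2⌋ × 344 = 243 × 344 mm
Q4: ⌊344/2⌋ × 243 = 172 × 243 mm
Q5: ⌊243/2⌋ × 172 = 121 × 172 mm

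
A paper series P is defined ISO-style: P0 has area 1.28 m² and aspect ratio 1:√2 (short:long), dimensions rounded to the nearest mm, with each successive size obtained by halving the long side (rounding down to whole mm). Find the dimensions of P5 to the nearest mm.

Let P0's short side be w mm. w · w√2 = 1.28 m² = 1,280,000 mm², so w ≈ 951.4 mm and w√2 ≈ 1345.4 mm → P0 = 951 × 1345 mm.
P1: ⌊1345/2⌋ × 951 = 672 × 951 mm
P2: ⌊951/2⌋ × 672 = 475 × 672 mm
P3: ⌊672/2⌋ × 475 = 336 × 475 mm
P4: ⌊475/2⌋ × 336 = 237 × 336 mm
P5: ⌊336/2⌋ × 237 = 168 × 237 mm

168 × 237 mm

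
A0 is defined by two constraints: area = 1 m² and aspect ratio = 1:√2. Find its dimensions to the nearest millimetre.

Let the short side be w mm. Then the long side is w√2 and w · w√2 = 10⁶ mm².
w² = 10⁶/√2, so w = 1000 / 2^(1/4) ≈ 840.9 mm; long side = 1000 · 2^(1/4) ≈ 1189.2 mm.

841 × 1189 mm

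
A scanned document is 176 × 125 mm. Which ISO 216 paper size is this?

B6 (125 × 176 mm)

Aspect ratio 176/125 ≈ 1.408 — close to the ISO √2 ≈ 1.414.
In the B-series (B0 = 1000 × 1414 mm): B6 = 125 × 176 mm.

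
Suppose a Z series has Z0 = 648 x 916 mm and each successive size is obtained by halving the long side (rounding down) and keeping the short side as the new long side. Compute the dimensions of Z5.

114 × 162 mm

Z1: ⌊916/2⌋ × 648 = 458 × 648 mm
Z2: ⌊648/2⌋ × 458 = 324 × 458 mm
Z3: ⌊458/2⌋ × 324 = 229 × 324 mm
Z4: ⌊324/2⌋ × 229 = 162 × 229 mm
Z5: ⌊229/2⌋ × 162 = 114 × 162 mm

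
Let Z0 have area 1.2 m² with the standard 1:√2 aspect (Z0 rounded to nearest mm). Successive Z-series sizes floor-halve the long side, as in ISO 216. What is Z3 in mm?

Let Z0's short side be w mm. w · w√2 = 1.2 m² = 1,200,000 mm², so w ≈ 921.2 mm and w√2 ≈ 1302.7 mm → Z0 = 921 × 1303 mm.
Z1: ⌊1303/2⌋ × 921 = 651 × 921 mm
Z2: ⌊921/2⌋ × 651 = 460 × 651 mm
Z3: ⌊651/2⌋ × 460 = 325 × 460 mm

325 × 460 mm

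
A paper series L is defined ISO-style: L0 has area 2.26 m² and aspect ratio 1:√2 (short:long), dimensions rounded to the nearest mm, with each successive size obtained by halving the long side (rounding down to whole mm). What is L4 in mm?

316 × 447 mm

Let L0's short side be w mm. w · w√2 = 2.26 m² = 2,260,000 mm², so w ≈ 1264.1 mm and w√2 ≈ 1787.8 mm → L0 = 1264 × 1788 mm.
L1: ⌊1788/2⌋ × 1264 = 894 × 1264 mm
L2: ⌊1264/2⌋ × 894 = 632 × 894 mm
L3: ⌊894/2⌋ × 632 = 447 × 632 mm
L4: ⌊632/2⌋ × 447 = 316 × 447 mm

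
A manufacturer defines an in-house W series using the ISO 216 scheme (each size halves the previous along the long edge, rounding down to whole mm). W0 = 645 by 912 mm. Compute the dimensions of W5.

114 × 161 mm

W1: ⌊912/2⌋ × 645 = 456 × 645 mm
W2: ⌊645/2⌋ × 456 = 322 × 456 mm
W3: ⌊456/2⌋ × 322 = 228 × 322 mm
W4: ⌊322/2⌋ × 228 = 161 × 228 mm
W5: ⌊228/2⌋ × 161 = 114 × 161 mm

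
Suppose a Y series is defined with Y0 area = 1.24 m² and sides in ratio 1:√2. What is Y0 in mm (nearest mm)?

936 × 1324 mm

Let the short side be w mm. Then w · w√2 = 1.24 m² = 1,240,000 mm².
w² = 1,240,000/√2, so w ≈ 936.4 mm; long side = w√2 ≈ 1324.2 mm.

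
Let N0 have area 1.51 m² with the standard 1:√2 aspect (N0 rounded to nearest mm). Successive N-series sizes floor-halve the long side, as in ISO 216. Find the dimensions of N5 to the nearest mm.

182 × 258 mm

Let N0's short side be w mm. w · w√2 = 1.51 m² = 1,510,000 mm², so w ≈ 1033.3 mm and w√2 ≈ 1461.3 mm → N0 = 1033 × 1461 mm.
N1: ⌊1461/2⌋ × 1033 = 730 × 1033 mm
N2: ⌊1033/2⌋ × 730 = 516 × 730 mm
N3: ⌊730/2⌋ × 516 = 365 × 516 mm
N4: ⌊516/2⌋ × 365 = 258 × 365 mm
N5: ⌊365/2⌋ × 258 = 182 × 258 mm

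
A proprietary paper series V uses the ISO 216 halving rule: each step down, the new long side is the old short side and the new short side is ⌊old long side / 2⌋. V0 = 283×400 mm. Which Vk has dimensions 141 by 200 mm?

V0: 283 × 400 mm
V1: 200 × 283 mm
V2: 141 × 200 mm
V3: 100 × 141 mm
→ matches V2.

V2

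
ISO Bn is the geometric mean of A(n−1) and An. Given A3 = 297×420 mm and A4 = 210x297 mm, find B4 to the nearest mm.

Short side: √(297 · 210) = √62370 ≈ 249.7 → 250 mm
Long side: √(420 · 297) = √124740 ≈ 353.2 → 353 mm

250 × 353 mm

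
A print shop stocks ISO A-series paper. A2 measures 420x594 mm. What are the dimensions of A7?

A3: ⌊594/2⌋ × 420 = 297 × 420 mm
A4: ⌊420/2⌋ × 297 = 210 × 297 mm
A5: ⌊297/2⌋ × 210 = 148 × 210 mm
A6: ⌊210/2⌋ × 148 = 105 × 148 mm
A7: ⌊148/2⌋ × 105 = 74 × 105 mm

74 × 105 mm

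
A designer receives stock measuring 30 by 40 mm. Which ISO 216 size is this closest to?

Aspect ratio 40/30 ≈ 1.333 (ISO target is √2 ≈ 1.414).
In the C-series (envelope sizes, between A and B): C10 = 28 × 40 mm.
Off by 2 mm total — nearest standard size.

C10 (28 × 40 mm)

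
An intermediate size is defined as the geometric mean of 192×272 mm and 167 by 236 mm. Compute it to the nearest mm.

Short side: √(192 · 167) = √32064 ≈ 179.1 → 179 mm
Long side: √(272 · 236) = √64192 ≈ 253.4 → 253 mm

179 × 253 mm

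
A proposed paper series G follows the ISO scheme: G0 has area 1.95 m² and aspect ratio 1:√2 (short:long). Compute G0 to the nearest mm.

Let the short side be w mm. Then w · w√2 = 1.95 m² = 1,950,000 mm².
w² = 1,950,000/√2, so w ≈ 1174.2 mm; long side = w√2 ≈ 1660.6 mm.

1174 × 1661 mm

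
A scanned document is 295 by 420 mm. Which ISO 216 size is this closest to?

A3 (297 × 420 mm)

Aspect ratio 420/295 ≈ 1.424 — close to the ISO √2 ≈ 1.414.
In the A-series (A0 area = 1 m²): A3 = 297 × 420 mm.
Off by 2 mm total — nearest standard size.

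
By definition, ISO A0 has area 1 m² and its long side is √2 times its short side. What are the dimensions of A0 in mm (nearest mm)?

841 × 1189 mm

Let the short side be w mm. Then the long side is w√2 and w · w√2 = 10⁶ mm².
w² = 10⁶/√2, so w = 1000 / 2^(1/4) ≈ 840.9 mm; long side = 1000 · 2^(1/4) ≈ 1189.2 mm.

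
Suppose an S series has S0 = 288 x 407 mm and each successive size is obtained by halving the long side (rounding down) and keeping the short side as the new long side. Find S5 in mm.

50 × 72 mm

S1: ⌊407/2⌋ × 288 = 203 × 288 mm
S2: ⌊288/2⌋ × 203 = 144 × 203 mm
S3: ⌊203/2⌋ × 144 = 101 × 144 mm
S4: ⌊144/2⌋ × 101 = 72 × 101 mm
S5: ⌊101/2⌋ × 72 = 50 × 72 mm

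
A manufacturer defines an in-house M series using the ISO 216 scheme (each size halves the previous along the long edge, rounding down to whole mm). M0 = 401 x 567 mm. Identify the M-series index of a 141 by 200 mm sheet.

M3

M0: 401 × 567 mm
M1: 283 × 401 mm
M2: 200 × 283 mm
M3: 141 × 200 mm
M4: 100 × 141 mm
→ matches M3.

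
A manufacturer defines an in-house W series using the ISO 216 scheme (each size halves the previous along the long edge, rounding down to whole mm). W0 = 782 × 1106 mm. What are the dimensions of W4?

195 × 276 mm

W1: ⌊1106/2⌋ × 782 = 553 × 782 mm
W2: ⌊782/2⌋ × 553 = 391 × 553 mm
W3: ⌊553/2⌋ × 391 = 276 × 391 mm
W4: ⌊391/2⌋ × 276 = 195 × 276 mm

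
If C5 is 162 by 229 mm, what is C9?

40 × 57 mm

C6: ⌊229/2⌋ × 162 = 114 × 162 mm
C7: ⌊162/2⌋ × 114 = 81 × 114 mm
C8: ⌊114/2⌋ × 81 = 57 × 81 mm
C9: ⌊81/2⌋ × 57 = 40 × 57 mm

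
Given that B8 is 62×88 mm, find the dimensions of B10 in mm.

31 × 44 mm

B9: ⌊88/2⌋ × 62 = 44 × 62 mm
B10: ⌊62/2⌋ × 44 = 31 × 44 mm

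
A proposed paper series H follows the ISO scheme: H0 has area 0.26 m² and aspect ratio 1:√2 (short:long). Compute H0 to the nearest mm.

429 × 606 mm

Let the short side be w mm. Then w · w√2 = 0.26 m² = 260,000 mm².
w² = 260,000/√2, so w ≈ 428.8 mm; long side = w√2 ≈ 606.4 mm.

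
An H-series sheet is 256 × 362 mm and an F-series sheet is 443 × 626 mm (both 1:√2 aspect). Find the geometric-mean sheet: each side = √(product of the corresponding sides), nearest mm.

Short side: √(256 · 443) = √113408 ≈ 336.8 → 337 mm
Long side: √(362 · 626) = √226612 ≈ 476.0 → 476 mm

337 × 476 mm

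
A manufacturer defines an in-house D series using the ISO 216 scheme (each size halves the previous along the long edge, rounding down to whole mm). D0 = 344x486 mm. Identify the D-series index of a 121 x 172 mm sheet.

D0: 344 × 486 mm
D1: 243 × 344 mm
D2: 172 × 243 mm
D3: 121 × 172 mm
D4: 86 × 121 mm
→ matches D3.

D3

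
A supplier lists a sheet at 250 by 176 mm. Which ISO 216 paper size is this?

B5 (176 × 250 mm)

Aspect ratio 250/176 ≈ 1.420 — close to the ISO √2 ≈ 1.414.
In the B-series (B0 = 1000 × 1414 mm): B5 = 176 × 250 mm.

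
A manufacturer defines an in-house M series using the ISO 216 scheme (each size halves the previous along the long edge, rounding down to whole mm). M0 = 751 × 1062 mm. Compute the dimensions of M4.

M1: ⌊1062/2⌋ × 751 = 531 × 751 mm
M2: ⌊751/2⌋ × 531 = 375 × 531 mm
M3: ⌊531/2⌋ × 375 = 265 × 375 mm
M4: ⌊375/2⌋ × 265 = 187 × 265 mm

187 × 265 mm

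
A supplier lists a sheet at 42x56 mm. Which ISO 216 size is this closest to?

Aspect ratio 56/42 ≈ 1.333 (ISO target is √2 ≈ 1.414).
In the C-series (envelope sizes, between A and B): C9 = 40 × 57 mm.
Off by 3 mm total — nearest standard size.

C9 (40 × 57 mm)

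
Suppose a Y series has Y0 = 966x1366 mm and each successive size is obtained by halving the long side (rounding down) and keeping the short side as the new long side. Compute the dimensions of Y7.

Y1 = 683 × 966 mm (from Y0 by 1 halving).
Y2: ⌊966/2⌋ × 683 = 483 × 683 mm
Y3: ⌊683/2⌋ × 483 = 341 × 483 mm
Y4: ⌊483/2⌋ × 341 = 241 × 341 mm
Y5: ⌊341/2⌋ × 241 = 170 × 241 mm
Y6: ⌊241/2⌋ × 170 = 120 × 170 mm
Y7: ⌊170/2⌋ × 120 = 85 × 120 mm

85 × 120 mm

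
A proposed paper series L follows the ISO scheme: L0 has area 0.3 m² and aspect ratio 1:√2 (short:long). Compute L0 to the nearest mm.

Let the short side be w mm. Then w · w√2 = 0.3 m² = 300,000 mm².
w² = 300,000/√2, so w ≈ 460.6 mm; long side = w√2 ≈ 651.4 mm.

461 × 651 mm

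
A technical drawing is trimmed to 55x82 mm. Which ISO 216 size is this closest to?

C8 (57 × 81 mm)

Aspect ratio 82/55 ≈ 1.491 (ISO target is √2 ≈ 1.414).
In the C-series (envelope sizes, between A and B): C8 = 57 × 81 mm.
Off by 3 mm total — nearest standard size.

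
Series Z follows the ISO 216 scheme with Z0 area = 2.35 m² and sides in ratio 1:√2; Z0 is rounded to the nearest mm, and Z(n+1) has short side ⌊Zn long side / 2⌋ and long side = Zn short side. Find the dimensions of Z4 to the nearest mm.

Let Z0's short side be w mm. w · w√2 = 2.35 m² = 2,350,000 mm², so w ≈ 1289.1 mm and w√2 ≈ 1823.0 mm → Z0 = 1289 × 1823 mm.
Z1: ⌊1823/2⌋ × 1289 = 911 × 1289 mm
Z2: ⌊1289/2⌋ × 911 = 644 × 911 mm
Z3: ⌊911/2⌋ × 644 = 455 × 644 mm
Z4: ⌊644/2⌋ × 455 = 322 × 455 mm

322 × 455 mm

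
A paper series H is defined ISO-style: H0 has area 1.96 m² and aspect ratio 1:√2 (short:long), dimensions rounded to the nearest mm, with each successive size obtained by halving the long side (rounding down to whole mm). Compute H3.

Let H0's short side be w mm. w · w√2 = 1.96 m² = 1,960,000 mm², so w ≈ 1177.3 mm and w√2 ≈ 1664.9 mm → H0 = 1177 × 1665 mm.
H1: ⌊1665/2⌋ × 1177 = 832 × 1177 mm
H2: ⌊1177/2⌋ × 832 = 588 × 832 mm
H3: ⌊832/2⌋ × 588 = 416 × 588 mm

416 × 588 mm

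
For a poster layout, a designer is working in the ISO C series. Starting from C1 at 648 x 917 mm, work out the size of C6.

114 × 162 mm

C2: ⌊917/2⌋ × 648 = 458 × 648 mm
C3: ⌊648/2⌋ × 458 = 324 × 458 mm
C4: ⌊458/2⌋ × 324 = 229 × 324 mm
C5: ⌊324/2⌋ × 229 = 162 × 229 mm
C6: ⌊229/2⌋ × 162 = 114 × 162 mm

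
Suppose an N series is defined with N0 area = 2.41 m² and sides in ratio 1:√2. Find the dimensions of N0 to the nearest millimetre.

1305 × 1846 mm

Let the short side be w mm. Then w · w√2 = 2.41 m² = 2,410,000 mm².
w² = 2,410,000/√2, so w ≈ 1305.4 mm; long side = w√2 ≈ 1846.1 mm.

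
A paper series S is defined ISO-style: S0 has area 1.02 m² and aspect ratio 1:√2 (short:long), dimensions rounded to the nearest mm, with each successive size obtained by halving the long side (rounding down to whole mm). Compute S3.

Let S0's short side be w mm. w · w√2 = 1.02 m² = 1,020,000 mm², so w ≈ 849.3 mm and w√2 ≈ 1201.0 mm → S0 = 849 × 1201 mm.
S1: ⌊1201/2⌋ × 849 = 600 × 849 mm
S2: ⌊849/2⌋ × 600 = 424 × 600 mm
S3: ⌊600/2⌋ × 424 = 300 × 424 mm

300 × 424 mm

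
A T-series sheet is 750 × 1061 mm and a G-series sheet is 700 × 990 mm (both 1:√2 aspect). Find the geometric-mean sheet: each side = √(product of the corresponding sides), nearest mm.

Short side: √(750 · 700) = √525000 ≈ 724.6 → 725 mm
Long side: √(1061 · 990) = √1050390 ≈ 1024.9 → 1025 mm

725 × 1025 mm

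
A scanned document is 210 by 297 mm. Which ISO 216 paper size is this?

Aspect ratio 297/210 ≈ 1.414 — close to the ISO √2 ≈ 1.414.
In the A-series (A0 area = 1 m²): A4 = 210 × 297 mm.

A4 (210 × 297 mm)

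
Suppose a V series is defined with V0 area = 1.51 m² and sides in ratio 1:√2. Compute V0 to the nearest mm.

1033 × 1461 mm

Let the short side be w mm. Then w · w√2 = 1.51 m² = 1,510,000 mm².
w² = 1,510,000/√2, so w ≈ 1033.3 mm; long side = w√2 ≈ 1461.3 mm.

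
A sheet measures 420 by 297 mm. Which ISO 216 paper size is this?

A3 (297 × 420 mm)

Aspect ratio 420/297 ≈ 1.414 — close to the ISO √2 ≈ 1.414.
In the A-series (A0 area = 1 m²): A3 = 297 × 420 mm.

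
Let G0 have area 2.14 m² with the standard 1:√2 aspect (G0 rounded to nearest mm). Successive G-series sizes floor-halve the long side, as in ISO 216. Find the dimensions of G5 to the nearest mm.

217 × 307 mm

Let G0's short side be w mm. w · w√2 = 2.14 m² = 2,140,000 mm², so w ≈ 1230.1 mm and w√2 ≈ 1739.7 mm → G0 = 1230 × 1740 mm.
G1: ⌊1740/2⌋ × 1230 = 870 × 1230 mm
G2: ⌊1230/2⌋ × 870 = 615 × 870 mm
G3: ⌊870/2⌋ × 615 = 435 × 615 mm
G4: ⌊615/2⌋ × 435 = 307 × 435 mm
G5: ⌊435/2⌋ × 307 = 217 × 307 mm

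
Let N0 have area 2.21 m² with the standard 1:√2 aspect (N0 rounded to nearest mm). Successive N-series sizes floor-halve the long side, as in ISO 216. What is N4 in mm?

Let N0's short side be w mm. w · w√2 = 2.21 m² = 2,210,000 mm², so w ≈ 1250.1 mm and w√2 ≈ 1767.9 mm → N0 = 1250 × 1768 mm.
N1: ⌊1768/2⌋ × 1250 = 884 × 1250 mm
N2: ⌊1250/2⌋ × 884 = 625 × 884 mm
N3: ⌊884/2⌋ × 625 = 442 × 625 mm
N4: ⌊625/2⌋ × 442 = 312 × 442 mm

312 × 442 mm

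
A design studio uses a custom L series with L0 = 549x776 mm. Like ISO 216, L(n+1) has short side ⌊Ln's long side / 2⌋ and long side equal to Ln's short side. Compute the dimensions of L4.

L1: ⌊776/2⌋ × 549 = 388 × 549 mm
L2: ⌊549/2⌋ × 388 = 274 × 388 mm
L3: ⌊388/2⌋ × 274 = 194 × 274 mm
L4: ⌊274/2⌋ × 194 = 137 × 194 mm

137 × 194 mm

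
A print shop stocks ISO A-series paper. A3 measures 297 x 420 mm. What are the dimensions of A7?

74 × 105 mm

A4: ⌊420/2⌋ × 297 = 210 × 297 mm
A5: ⌊297/2⌋ × 210 = 148 × 210 mm
A6: ⌊210/2⌋ × 148 = 105 × 148 mm
A7: ⌊148/2⌋ × 105 = 74 × 105 mm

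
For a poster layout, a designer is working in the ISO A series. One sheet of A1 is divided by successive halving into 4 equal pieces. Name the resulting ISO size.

A3

4 = 2^2, so 2 halving steps.
A1 → A2 → … → A3 after 2 steps.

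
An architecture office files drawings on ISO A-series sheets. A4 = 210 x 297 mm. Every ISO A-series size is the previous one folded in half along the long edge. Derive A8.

52 × 74 mm

A5: ⌊297/2⌋ × 210 = 148 × 210 mm
A6: ⌊210/2⌋ × 148 = 105 × 148 mm
A7: ⌊148/2⌋ × 105 = 74 × 105 mm
A8: ⌊105/2⌋ × 74 = 52 × 74 mm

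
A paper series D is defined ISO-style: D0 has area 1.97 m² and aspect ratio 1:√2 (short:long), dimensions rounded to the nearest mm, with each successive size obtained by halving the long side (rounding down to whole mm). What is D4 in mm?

Let D0's short side be w mm. w · w√2 = 1.97 m² = 1,970,000 mm², so w ≈ 1180.3 mm and w√2 ≈ 1669.1 mm → D0 = 1180 × 1669 mm.
D1: ⌊1669/2⌋ × 1180 = 834 × 1180 mm
D2: ⌊1180/2⌋ × 834 = 590 × 834 mm
D3: ⌊834/2⌋ × 590 = 417 × 590 mm
D4: ⌊590/2⌋ × 417 = 295 × 417 mm

295 × 417 mm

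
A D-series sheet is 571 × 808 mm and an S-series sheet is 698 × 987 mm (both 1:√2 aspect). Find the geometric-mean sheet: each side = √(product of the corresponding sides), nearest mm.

Short side: √(571 · 698) = √398558 ≈ 631.3 → 631 mm
Long side: √(808 · 987) = √797496 ≈ 893.0 → 893 mm

631 × 893 mm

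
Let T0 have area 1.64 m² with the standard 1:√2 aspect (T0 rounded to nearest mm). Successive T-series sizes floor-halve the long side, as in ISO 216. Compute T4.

Let T0's short side be w mm. w · w√2 = 1.64 m² = 1,640,000 mm², so w ≈ 1076.9 mm and w√2 ≈ 1522.9 mm → T0 = 1077 × 1523 mm.
T1: ⌊1523/2⌋ × 1077 = 761 × 1077 mm
T2: ⌊1077/2⌋ × 761 = 538 × 761 mm
T3: ⌊761/2⌋ × 538 = 380 × 538 mm
T4: ⌊538/2⌋ × 380 = 269 × 380 mm

269 × 380 mm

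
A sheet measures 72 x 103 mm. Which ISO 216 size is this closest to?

A7 (74 × 105 mm)

Aspect ratio 103/72 ≈ 1.431 (ISO target is √2 ≈ 1.414).
In the A-series (A0 area = 1 m²): A7 = 74 × 105 mm.
Off by 4 mm total — nearest standard size.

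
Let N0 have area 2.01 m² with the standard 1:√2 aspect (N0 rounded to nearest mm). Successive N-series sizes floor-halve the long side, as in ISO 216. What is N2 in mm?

Let N0's short side be w mm. w · w√2 = 2.01 m² = 2,010,000 mm², so w ≈ 1192.2 mm and w√2 ≈ 1686.0 mm → N0 = 1192 × 1686 mm.
N1: ⌊1686/2⌋ × 1192 = 843 × 1192 mm
N2: ⌊1192/2⌋ × 843 = 596 × 843 mm

596 × 843 mm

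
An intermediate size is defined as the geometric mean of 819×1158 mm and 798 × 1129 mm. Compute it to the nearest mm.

808 × 1143 mm

Short side: √(819 · 798) = √653562 ≈ 808.4 → 808 mm
Long side: √(1158 · 1129) = √1307382 ≈ 1143.4 → 1143 mm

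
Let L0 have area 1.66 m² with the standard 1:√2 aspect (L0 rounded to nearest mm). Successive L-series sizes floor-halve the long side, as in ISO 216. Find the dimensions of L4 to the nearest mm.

Let L0's short side be w mm. w · w√2 = 1.66 m² = 1,660,000 mm², so w ≈ 1083.4 mm and w√2 ≈ 1532.2 mm → L0 = 1083 × 1532 mm.
L1: ⌊1532/2⌋ × 1083 = 766 × 1083 mm
L2: ⌊1083/2⌋ × 766 = 541 × 766 mm
L3: ⌊766/2⌋ × 541 = 383 × 541 mm
L4: ⌊541/2⌋ × 383 = 270 × 383 mm

270 × 383 mm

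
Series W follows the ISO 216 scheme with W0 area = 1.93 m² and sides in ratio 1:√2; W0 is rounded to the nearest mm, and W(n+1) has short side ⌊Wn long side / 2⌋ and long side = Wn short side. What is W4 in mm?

Let W0's short side be w mm. w · w√2 = 1.93 m² = 1,930,000 mm², so w ≈ 1168.2 mm and w√2 ≈ 1652.1 mm → W0 = 1168 × 1652 mm.
W1: ⌊1652/2⌋ × 1168 = 826 × 1168 mm
W2: ⌊1168/2⌋ × 826 = 584 × 826 mm
W3: ⌊826/2⌋ × 584 = 413 × 584 mm
W4: ⌊584/2⌋ × 413 = 292 × 413 mm

292 × 413 mm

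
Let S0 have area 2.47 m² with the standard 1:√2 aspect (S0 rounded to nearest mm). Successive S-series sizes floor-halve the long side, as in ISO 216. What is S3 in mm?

Let S0's short side be w mm. w · w√2 = 2.47 m² = 2,470,000 mm², so w ≈ 1321.6 mm and w√2 ≈ 1869.0 mm → S0 = 1322 × 1869 mm.
S1: ⌊1869/2⌋ × 1322 = 934 × 1322 mm
S2: ⌊1322/2⌋ × 934 = 661 × 934 mm
S3: ⌊934/2⌋ × 661 = 467 × 661 mm

467 × 661 mm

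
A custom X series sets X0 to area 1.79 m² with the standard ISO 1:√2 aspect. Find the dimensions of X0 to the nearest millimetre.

Let the short side be w mm. Then w · w√2 = 1.79 m² = 1,790,000 mm².
w² = 1,790,000/√2, so w ≈ 1125.0 mm; long side = w√2 ≈ 1591.1 mm.

1125 × 1591 mm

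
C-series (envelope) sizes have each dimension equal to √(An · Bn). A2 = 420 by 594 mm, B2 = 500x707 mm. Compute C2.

Short side: √(420 · 500) = √210000 ≈ 458.3 → 458 mm
Long side: √(594 · 707) = √419958 ≈ 648.0 → 648 mm

458 × 648 mm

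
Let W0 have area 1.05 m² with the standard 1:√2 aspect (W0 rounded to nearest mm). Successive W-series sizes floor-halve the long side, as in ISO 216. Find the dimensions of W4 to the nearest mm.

Let W0's short side be w mm. w · w√2 = 1.05 m² = 1,050,000 mm², so w ≈ 861.7 mm and w√2 ≈ 1218.6 mm → W0 = 862 × 1219 mm.
W1: ⌊1219/2⌋ × 862 = 609 × 862 mm
W2: ⌊862/2⌋ × 609 = 431 × 609 mm
W3: ⌊609/2⌋ × 431 = 304 × 431 mm
W4: ⌊431/2⌋ × 304 = 215 × 304 mm

215 × 304 mm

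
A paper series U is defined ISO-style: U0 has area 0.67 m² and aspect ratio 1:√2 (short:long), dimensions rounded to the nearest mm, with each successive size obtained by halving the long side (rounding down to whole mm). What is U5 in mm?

Let U0's short side be w mm. w · w√2 = 0.67 m² = 670,000 mm², so w ≈ 688.3 mm and w√2 ≈ 973.4 mm → U0 = 688 × 973 mm.
U1: ⌊973/2⌋ × 688 = 486 × 688 mm
U2: ⌊688/2⌋ × 486 = 344 × 486 mm
U3: ⌊486/2⌋ × 344 = 243 × 344 mm
U4: ⌊344/2⌋ × 243 = 172 × 243 mm
U5: ⌊243/2⌋ × 172 = 121 × 172 mm

121 × 172 mm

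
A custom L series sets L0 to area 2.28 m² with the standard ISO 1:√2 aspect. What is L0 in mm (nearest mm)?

Let the short side be w mm. Then w · w√2 = 2.28 m² = 2,280,000 mm².
w² = 2,280,000/√2, so w ≈ 1269.7 mm; long side = w√2 ≈ 1795.7 mm.

1270 × 1796 mm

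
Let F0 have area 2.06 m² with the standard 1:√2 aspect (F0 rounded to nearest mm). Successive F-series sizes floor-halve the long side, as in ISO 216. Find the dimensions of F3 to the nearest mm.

426 × 603 mm

Let F0's short side be w mm. w · w√2 = 2.06 m² = 2,060,000 mm², so w ≈ 1206.9 mm and w√2 ≈ 1706.8 mm → F0 = 1207 × 1707 mm.
F1: ⌊1707/2⌋ × 1207 = 853 × 1207 mm
F2: ⌊1207/2⌋ × 853 = 603 × 853 mm
F3: ⌊853/2⌋ × 603 = 426 × 603 mm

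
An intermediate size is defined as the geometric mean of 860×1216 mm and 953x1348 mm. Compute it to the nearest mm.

Short side: √(860 · 953) = √819580 ≈ 905.3 → 905 mm
Long side: √(1216 · 1348) = √1639168 ≈ 1280.3 → 1280 mm

905 × 1280 mm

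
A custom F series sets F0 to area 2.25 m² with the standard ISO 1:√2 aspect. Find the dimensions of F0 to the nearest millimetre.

Let the short side be w mm. Then w · w√2 = 2.25 m² = 2,250,000 mm².
w² = 2,250,000/√2, so w ≈ 1261.3 mm; long side = w√2 ≈ 1783.8 mm.

1261 × 1784 mm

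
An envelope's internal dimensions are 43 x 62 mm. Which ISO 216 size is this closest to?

B9 (44 × 62 mm)

Aspect ratio 62/43 ≈ 1.442 (ISO target is √2 ≈ 1.414).
In the B-series (B0 = 1000 × 1414 mm): B9 = 44 × 62 mm.
Off by 1 mm total — nearest standard size.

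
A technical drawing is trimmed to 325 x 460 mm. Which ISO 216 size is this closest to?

C3 (324 × 458 mm)

Aspect ratio 460/325 ≈ 1.415 — close to the ISO √2 ≈ 1.414.
In the C-series (envelope sizes, between A and B): C3 = 324 × 458 mm.
Off by 3 mm total — nearest standard size.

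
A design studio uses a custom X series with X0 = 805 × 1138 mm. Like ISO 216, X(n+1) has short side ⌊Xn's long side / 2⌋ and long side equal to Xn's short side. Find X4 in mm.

X1: ⌊1138/2⌋ × 805 = 569 × 805 mm
X2: ⌊805/2⌋ × 569 = 402 × 569 mm
X3: ⌊569/2⌋ × 402 = 284 × 402 mm
X4: ⌊402/2⌋ × 284 = 201 × 284 mm

201 × 284 mm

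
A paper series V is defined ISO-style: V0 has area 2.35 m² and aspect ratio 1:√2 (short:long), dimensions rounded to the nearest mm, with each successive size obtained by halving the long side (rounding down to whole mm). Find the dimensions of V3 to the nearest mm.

455 × 644 mm

Let V0's short side be w mm. w · w√2 = 2.35 m² = 2,350,000 mm², so w ≈ 1289.1 mm and w√2 ≈ 1823.0 mm → V0 = 1289 × 1823 mm.
V1: ⌊1823/2⌋ × 1289 = 911 × 1289 mm
V2: ⌊1289/2⌋ × 911 = 644 × 911 mm
V3: ⌊911/2⌋ × 644 = 455 × 644 mm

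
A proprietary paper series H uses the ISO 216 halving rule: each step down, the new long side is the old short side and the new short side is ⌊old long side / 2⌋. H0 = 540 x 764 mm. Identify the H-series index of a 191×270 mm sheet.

H3

H0: 540 × 764 mm
H1: 382 × 540 mm
H2: 270 × 382 mm
H3: 191 × 270 mm
H4: 135 × 191 mm
→ matches H3.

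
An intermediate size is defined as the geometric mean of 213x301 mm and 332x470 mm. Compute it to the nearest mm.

Short side: √(213 · 332) = √70716 ≈ 265.9 → 266 mm
Long side: √(301 · 470) = √141470 ≈ 376.1 → 376 mm

266 × 376 mm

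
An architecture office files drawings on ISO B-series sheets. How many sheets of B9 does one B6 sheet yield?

Each ISO step halves the sheet: 1 × B6 → 2 × B7 → 4 × B8 → 8 × B9
From B6 to B9 is 3 halving steps: 2^3 = 8.

8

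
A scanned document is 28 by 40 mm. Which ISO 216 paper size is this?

C10 (28 × 40 mm)

Aspect ratio 40/28 ≈ 1.429 — close to the ISO √2 ≈ 1.414.
In the C-series (envelope sizes, between A and B): C10 = 28 × 40 mm.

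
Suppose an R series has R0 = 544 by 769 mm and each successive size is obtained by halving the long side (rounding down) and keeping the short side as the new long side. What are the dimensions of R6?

R1: ⌊769/2⌋ × 544 = 384 × 544 mm
R2: ⌊544/2⌋ × 384 = 272 × 384 mm
R3: ⌊384/2⌋ × 272 = 192 × 272 mm
R4: ⌊272/2⌋ × 192 = 136 × 192 mm
R5: ⌊192/2⌋ × 136 = 96 × 136 mm
R6: ⌊136/2⌋ × 96 = 68 × 96 mm

68 × 96 mm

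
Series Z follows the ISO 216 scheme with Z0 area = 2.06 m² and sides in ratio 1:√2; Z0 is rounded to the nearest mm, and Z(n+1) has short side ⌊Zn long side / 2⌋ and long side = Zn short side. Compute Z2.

Let Z0's short side be w mm. w · w√2 = 2.06 m² = 2,060,000 mm², so w ≈ 1206.9 mm and w√2 ≈ 1706.8 mm → Z0 = 1207 × 1707 mm.
Z1: ⌊1707/2⌋ × 1207 = 853 × 1207 mm
Z2: ⌊1207/2⌋ × 853 = 603 × 853 mm

603 × 853 mm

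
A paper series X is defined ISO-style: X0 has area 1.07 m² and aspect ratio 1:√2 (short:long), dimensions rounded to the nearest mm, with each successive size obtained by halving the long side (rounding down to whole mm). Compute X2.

Let X0's short side be w mm. w · w√2 = 1.07 m² = 1,070,000 mm², so w ≈ 869.8 mm and w√2 ≈ 1230.1 mm → X0 = 870 × 1230 mm.
X1: ⌊1230/2⌋ × 870 = 615 × 870 mm
X2: ⌊870/2⌋ × 615 = 435 × 615 mm

435 × 615 mm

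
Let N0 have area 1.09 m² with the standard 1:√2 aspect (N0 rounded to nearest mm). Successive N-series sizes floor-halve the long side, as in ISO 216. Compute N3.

310 × 439 mm

Let N0's short side be w mm. w · w√2 = 1.09 m² = 1,090,000 mm², so w ≈ 877.9 mm and w√2 ≈ 1241.6 mm → N0 = 878 × 1242 mm.
N1: ⌊1242/2⌋ × 878 = 621 × 878 mm
N2: ⌊878/2⌋ × 621 = 439 × 621 mm
N3: ⌊621/2⌋ × 439 = 310 × 439 mm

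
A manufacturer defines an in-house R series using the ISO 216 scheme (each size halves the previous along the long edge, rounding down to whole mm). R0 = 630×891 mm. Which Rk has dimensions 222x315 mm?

R0: 630 × 891 mm
R1: 445 × 630 mm
R2: 315 × 445 mm
R3: 222 × 315 mm
R4: 157 × 222 mm
→ matches R3.

R3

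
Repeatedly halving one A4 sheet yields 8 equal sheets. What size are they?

8 = 2^3, so 3 halving steps.
A4 → A5 → … → A7 after 3 steps.

A7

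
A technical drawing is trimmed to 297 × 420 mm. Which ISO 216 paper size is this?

Aspect ratio 420/297 ≈ 1.414 — close to the ISO √2 ≈ 1.414.
In the A-series (A0 area = 1 m²): A3 = 297 × 420 mm.

A3 (297 × 420 mm)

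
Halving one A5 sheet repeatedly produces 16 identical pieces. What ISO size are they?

A9

16 = 2^4, so 4 halving steps.
A5 → A6 → … → A9 after 4 steps.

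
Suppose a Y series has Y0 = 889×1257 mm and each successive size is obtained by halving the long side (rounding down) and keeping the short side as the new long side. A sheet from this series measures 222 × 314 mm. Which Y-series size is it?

Y0: 889 × 1257 mm
Y1: 628 × 889 mm
Y2: 444 × 628 mm
Y3: 314 × 444 mm
Y4: 222 × 314 mm
Y5: 157 × 222 mm
→ matches Y4.

Y4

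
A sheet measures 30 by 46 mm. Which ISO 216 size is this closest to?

B10 (31 × 44 mm)

Aspect ratio 46/30 ≈ 1.533 (ISO target is √2 ≈ 1.414).
In the B-series (B0 = 1000 × 1414 mm): B10 = 31 × 44 mm.
Off by 3 mm total — nearest standard size.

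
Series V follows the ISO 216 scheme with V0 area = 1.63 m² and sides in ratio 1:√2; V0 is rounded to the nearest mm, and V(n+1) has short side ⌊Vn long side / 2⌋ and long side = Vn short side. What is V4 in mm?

Let V0's short side be w mm. w · w√2 = 1.63 m² = 1,630,000 mm², so w ≈ 1073.6 mm and w√2 ≈ 1518.3 mm → V0 = 1074 × 1518 mm.
V1: ⌊1518/2⌋ × 1074 = 759 × 1074 mm
V2: ⌊1074/2⌋ × 759 = 537 × 759 mm
V3: ⌊759/2⌋ × 537 = 379 × 537 mm
V4: ⌊537/2⌋ × 379 = 268 × 379 mm

268 × 379 mm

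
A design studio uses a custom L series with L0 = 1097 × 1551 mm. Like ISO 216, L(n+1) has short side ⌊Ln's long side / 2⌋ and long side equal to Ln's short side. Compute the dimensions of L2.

548 × 775 mm

L1: ⌊1551/2⌋ × 1097 = 775 × 1097 mm
L2: ⌊1097/2⌋ × 775 = 548 × 775 mm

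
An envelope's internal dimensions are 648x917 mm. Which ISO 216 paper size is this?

Aspect ratio 917/648 ≈ 1.415 — close to the ISO √2 ≈ 1.414.
In the C-series (envelope sizes, between A and B): C1 = 648 × 917 mm.

C1 (648 × 917 mm)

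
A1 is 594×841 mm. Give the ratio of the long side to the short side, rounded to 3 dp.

1.416

841 / 594 = 1.416
ISO 216 targets √2 ≈ 1.414; the +0.002 deviation is from mm rounding.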